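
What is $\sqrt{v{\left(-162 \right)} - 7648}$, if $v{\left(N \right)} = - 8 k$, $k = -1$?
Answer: $2 i \sqrt{1910} \approx 87.407 i$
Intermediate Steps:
$v{\left(N \right)} = 8$ ($v{\left(N \right)} = \left(-8\right) \left(-1\right) = 8$)
$\sqrt{v{\left(-162 \right)} - 7648} = \sqrt{8 - 7648} = \sqrt{-7640} = 2 i \sqrt{1910}$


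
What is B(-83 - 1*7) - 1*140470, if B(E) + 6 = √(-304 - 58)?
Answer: -140476 + I*√362 ≈ -1.4048e+5 + 19.026*I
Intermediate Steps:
B(E) = -6 + I*√362 (B(E) = -6 + √(-304 - 58) = -6 + √(-362) = -6 + I*√362)
B(-83 - 1*7) - 1*140470 = (-6 + I*√362) - 1*140470 = (-6 + I*√362) - 140470 = -140476 + I*√362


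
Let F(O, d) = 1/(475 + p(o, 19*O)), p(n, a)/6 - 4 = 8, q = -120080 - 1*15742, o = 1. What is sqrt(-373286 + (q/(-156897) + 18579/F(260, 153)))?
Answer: sqrt(2975100020260017)/17433 ≈ 3128.8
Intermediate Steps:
q = -135822 (q = -120080 - 15742 = -135822)
p(n, a) = 72 (p(n, a) = 24 + 6*8 = 24 + 48 = 72)
F(O, d) = 1/547 (F(O, d) = 1/(475 + 72) = 1/547)
sqrt(-373286 + (q/(-156897) + 18579/F(260, 153))) = sqrt(-373286 + (-135822/(-156897) + 18579/(1/547))) = sqrt(-373286 + (-135822*(-1/156897) + 18579*547)) = sqrt(-373286 + (45274/52299 + 10162713)) = sqrt(-373286 + 531499772461/52299) = sqrt(511977287947/52299) = sqrt(2975100020260017)/17433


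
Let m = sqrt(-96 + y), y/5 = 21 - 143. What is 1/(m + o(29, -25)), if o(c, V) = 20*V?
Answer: -250/125353 - I*sqrt(706)/250706 ≈ -0.0019944 - 0.00010598*I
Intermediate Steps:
y = -610 (y = 5*(21 - 143) = 5*(-122) = -610)
m = I*sqrt(706) (m = sqrt(-96 - 610) = sqrt(-706) = I*sqrt(706) ≈ 26.571*I)
1/(m + o(29, -25)) = 1/(I*sqrt(706) + 20*(-25)) = 1/(I*sqrt(706) - 500) = 1/(-500 + I*sqrt(706))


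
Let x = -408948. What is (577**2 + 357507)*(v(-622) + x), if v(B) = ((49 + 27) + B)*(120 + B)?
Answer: -93109437216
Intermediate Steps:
v(B) = (76 + B)*(120 + B)
(577**2 + 357507)*(v(-622) + x) = (577**2 + 357507)*((9120 + (-622)**2 + 196*(-622)) - 408948) = (332929 + 357507)*((9120 + 386884 - 121912) - 408948) = 690436*(274092 - 408948) = 690436*(-134856) = -93109437216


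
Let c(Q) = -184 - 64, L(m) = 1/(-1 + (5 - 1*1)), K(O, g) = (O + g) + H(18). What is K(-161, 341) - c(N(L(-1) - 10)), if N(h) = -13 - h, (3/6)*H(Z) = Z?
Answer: 464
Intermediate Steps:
H(Z) = 2*Z
K(O, g) = 36 + O + g (K(O, g) = (O + g) + 2*18 = (O + g) + 36 = 36 + O + g)
L(m) = ⅓ (L(m) = 1/(-1 + (5 - 1)) = 1/(-1 + 4) = 1/3 = ⅓)
c(Q) = -248
K(-161, 341) - c(N(L(-1) - 10)) = (36 - 161 + 341) - 1*(-248) = 216 + 248 = 464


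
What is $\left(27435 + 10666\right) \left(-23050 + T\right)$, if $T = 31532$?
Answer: $323172682$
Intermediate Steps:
$\left(27435 + 10666\right) \left(-23050 + T\right) = \left(27435 + 10666\right) \left(-23050 + 31532\right) = 38101 \cdot 8482 = 323172682$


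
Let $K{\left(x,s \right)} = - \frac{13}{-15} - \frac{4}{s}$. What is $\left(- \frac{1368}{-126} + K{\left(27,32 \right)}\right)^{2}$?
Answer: $\frac{94926049}{705600} \approx 134.53$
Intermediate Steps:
$K{\left(x,s \right)} = \frac{13}{15} - \frac{4}{s}$ ($K{\left(x,s \right)} = \left(-13\right) \left(- \frac{1}{15}\right) - \frac{4}{s} = \frac{13}{15} - \frac{4}{s}$)
$\left(- \frac{1368}{-126} + K{\left(27,32 \right)}\right)^{2} = \left(- \frac{1368}{-126} + \left(\frac{13}{15} - \frac{4}{32}\right)\right)^{2} = \left(\left(-1368\right) \left(- \frac{1}{126}\right) + \left(\frac{13}{15} - \frac{1}{8}\right)\right)^{2} = \left(\frac{76}{7} + \left(\frac{13}{15} - \frac{1}{8}\right)\right)^{2} = \left(\frac{76}{7} + \frac{89}{120}\right)^{2} = \left(\frac{9743}{840}\right)^{2} = \frac{94926049}{705600}$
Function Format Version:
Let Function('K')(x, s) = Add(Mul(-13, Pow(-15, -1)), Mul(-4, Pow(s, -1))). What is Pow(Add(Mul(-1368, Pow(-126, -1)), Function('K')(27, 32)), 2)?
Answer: Rational(94926049, 705600) ≈ 134.53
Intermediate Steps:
Function('K')(x, s) = Add(Rational(13, 15), Mul(-4, Pow(s, -1))) (Function('K')(x, s) = Add(Mul(-13, Rational(-1, 15)), Mul(-4, Pow(s, -1))) = Add(Rational(13, 15), Mul(-4, Pow(s, -1))))
Pow(Add(Mul(-1368, Pow(-126, -1)), Function('K')(27, 32)), 2) = Pow(Add(Mul(-1368, Pow(-126, -1)), Add(Rational(13, 15), Mul(-4, Pow(32, -1)))), 2) = Pow(Add(Mul(-1368, Rational(-1, 126)), Add(Rational(13, 15), Mul(-4, Rational(1, 32)))), 2) = Pow(Add(Rational(76, 7), Add(Rational(13, 15), Rational(-1, 8))), 2) = Pow(Add(Rational(76, 7), Rational(89, 120)), 2) = Pow(Rational(9743, 840), 2) = Rational(94926049, 705600)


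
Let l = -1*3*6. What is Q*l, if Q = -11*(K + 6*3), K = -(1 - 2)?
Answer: 3762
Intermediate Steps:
K = 1 (K = -1*(-1) = 1)
l = -18 (l = -3*6 = -18)
Q = -209 (Q = -11*(1 + 6*3) = -11*(1 + 18) = -11*19 = -209)
Q*l = -209*(-18) = 3762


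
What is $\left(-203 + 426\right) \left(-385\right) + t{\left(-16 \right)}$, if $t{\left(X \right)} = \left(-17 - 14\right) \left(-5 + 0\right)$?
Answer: $-85700$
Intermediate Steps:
$t{\left(X \right)} = 155$ ($t{\left(X \right)} = \left(-31\right) \left(-5\right) = 155$)
$\left(-203 + 426\right) \left(-385\right) + t{\left(-16 \right)} = \left(-203 + 426\right) \left(-385\right) + 155 = 223 \left(-385\right) + 155 = -85855 + 155 = -85700$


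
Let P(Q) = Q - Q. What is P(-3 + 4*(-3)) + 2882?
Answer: 2882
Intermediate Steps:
P(Q) = 0
P(-3 + 4*(-3)) + 2882 = 0 + 2882 = 2882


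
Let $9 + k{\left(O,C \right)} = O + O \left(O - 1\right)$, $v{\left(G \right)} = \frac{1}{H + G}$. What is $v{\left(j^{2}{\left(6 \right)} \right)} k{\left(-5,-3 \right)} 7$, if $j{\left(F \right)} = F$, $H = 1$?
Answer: $\frac{112}{37} \approx 3.027$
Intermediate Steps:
$v{\left(G \right)} = \frac{1}{1 + G}$
$k{\left(O,C \right)} = -9 + O + O \left(-1 + O\right)$ ($k{\left(O,C \right)} = -9 + \left(O + O \left(O - 1\right)\right) = -9 + \left(O + O \left(-1 + O\right)\right) = -9 + O + O \left(-1 + O\right)$)
$v{\left(j^{2}{\left(6 \right)} \right)} k{\left(-5,-3 \right)} 7 = \frac{-9 + \left(-5\right)^{2}}{1 + 6^{2}} \cdot 7 = \frac{-9 + 25}{1 + 36} \cdot 7 = \frac{1}{37} \cdot 16 \cdot 7 = \frac{16}{37} \cdot 7 = \frac{112}{37}$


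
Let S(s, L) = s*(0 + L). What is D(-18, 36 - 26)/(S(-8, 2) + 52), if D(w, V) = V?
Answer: 5/18 ≈ 0.27778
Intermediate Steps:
S(s, L) = L*s (S(s, L) = s*L = L*s)
D(-18, 36 - 26)/(S(-8, 2) + 52) = (36 - 26)/(2*(-8) + 52) = 10/(-16 + 52) = 10/36 = (1/36)*10 = 5/18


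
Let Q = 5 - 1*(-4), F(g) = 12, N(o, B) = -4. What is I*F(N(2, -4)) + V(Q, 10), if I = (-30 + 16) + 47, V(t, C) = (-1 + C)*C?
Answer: 486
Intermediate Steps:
Q = 9 (Q = 5 + 4 = 9)
V(t, C) = C*(-1 + C)
I = 33 (I = -14 + 47 = 33)
I*F(N(2, -4)) + V(Q, 10) = 33*12 + 10*(-1 + 10) = 396 + 10*9 = 396 + 90 = 486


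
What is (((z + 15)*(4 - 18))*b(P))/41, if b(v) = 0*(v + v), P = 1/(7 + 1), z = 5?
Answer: 0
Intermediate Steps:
P = ⅛ (P = 1/8 = ⅛ ≈ 0.12500)
b(v) = 0 (b(v) = 0*(2*v) = 0)
(((z + 15)*(4 - 18))*b(P))/41 = (((5 + 15)*(4 - 18))*0)/41 = ((20*(-14))*0)*(1/41) = -280*0*(1/41) = 0*(1/41) = 0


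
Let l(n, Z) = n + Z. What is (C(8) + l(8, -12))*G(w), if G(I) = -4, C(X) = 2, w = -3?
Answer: 8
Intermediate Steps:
l(n, Z) = Z + n
(C(8) + l(8, -12))*G(w) = (2 + (-12 + 8))*(-4) = (2 - 4)*(-4) = -2*(-4) = 8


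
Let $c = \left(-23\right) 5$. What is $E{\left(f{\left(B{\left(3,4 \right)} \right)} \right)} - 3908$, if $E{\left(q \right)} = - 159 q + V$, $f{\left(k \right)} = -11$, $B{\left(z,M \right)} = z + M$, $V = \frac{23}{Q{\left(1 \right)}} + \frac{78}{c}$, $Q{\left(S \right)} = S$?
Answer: $- \frac{245718}{115} \approx -2136.7$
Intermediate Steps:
$c = -115$
$V = \frac{2567}{115}$ ($V = \frac{23}{1} + \frac{78}{-115} = 23 \cdot 1 + 78 \left(- \frac{1}{115}\right) = 23 - \frac{78}{115} = \frac{2567}{115} \approx 22.322$)
$B{\left(z,M \right)} = M + z$
$E{\left(q \right)} = \frac{2567}{115} - 159 q$ ($E{\left(q \right)} = - 159 q + \frac{2567}{115} = \frac{2567}{115} - 159 q$)
$E{\left(f{\left(B{\left(3,4 \right)} \right)} \right)} - 3908 = \left(\frac{2567}{115} - -1749\right) - 3908 = \left(\frac{2567}{115} + 1749\right) - 3908 = \frac{203702}{115} - 3908 = - \frac{245718}{115}$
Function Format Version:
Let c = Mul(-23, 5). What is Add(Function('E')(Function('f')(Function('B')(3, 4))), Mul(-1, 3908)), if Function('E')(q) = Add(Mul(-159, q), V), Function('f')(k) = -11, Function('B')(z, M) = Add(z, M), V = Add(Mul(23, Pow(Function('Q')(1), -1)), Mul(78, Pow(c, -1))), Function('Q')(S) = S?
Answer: Rational(-245718, 115) ≈ -2136.7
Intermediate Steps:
c = -115
V = Rational(2567, 115) (V = Add(Mul(23, Pow(1, -1)), Mul(78, Pow(-115, -1))) = Add(Mul(23, 1), Mul(78, Rational(-1, 115))) = Add(23, Rational(-78, 115)) = Rational(2567, 115) ≈ 22.322)
Function('B')(z, M) = Add(M, z)
Function('E')(q) = Add(Rational(2567, 115), Mul(-159, q)) (Function('E')(q) = Add(Mul(-159, q), Rational(2567, 115)) = Add(Rational(2567, 115), Mul(-159, q)))
Add(Function('E')(Function('f')(Function('B')(3, 4))), Mul(-1, 3908)) = Add(Add(Rational(2567, 115), Mul(-159, -11)), Mul(-1, 3908)) = Add(Add(Rational(2567, 115), 1749), -3908) = Add(Rational(203702, 115), -3908) = Rational(-245718, 115)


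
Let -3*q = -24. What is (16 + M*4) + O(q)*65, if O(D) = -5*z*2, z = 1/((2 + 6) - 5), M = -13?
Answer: -758/3 ≈ -252.67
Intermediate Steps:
q = 8 (q = -⅓*(-24) = 8)
z = ⅓ (z = 1/(8 - 5) = 1/3 = ⅓ ≈ 0.33333)
O(D) = -10/3 (O(D) = -5*⅓*2 = -5/3*2 = -10/3)
(16 + M*4) + O(q)*65 = (16 - 13*4) - 10/3*65 = (16 - 52) - 650/3 = -36 - 650/3 = -758/3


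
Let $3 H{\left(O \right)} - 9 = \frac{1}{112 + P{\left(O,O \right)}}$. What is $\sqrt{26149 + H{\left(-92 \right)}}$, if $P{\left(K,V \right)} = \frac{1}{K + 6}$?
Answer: $\frac{19 \sqrt{60475996086}}{28893} \approx 161.72$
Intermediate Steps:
$P{\left(K,V \right)} = \frac{1}{6 + K}$
$H{\left(O \right)} = 3 + \frac{1}{3 \left(112 + \frac{1}{6 + O}\right)}$
$\sqrt{26149 + H{\left(-92 \right)}} = \sqrt{26149 + \frac{6063 + 1009 \left(-92\right)}{3 \left(673 + 112 \left(-92\right)\right)}} = \sqrt{26149 + \frac{6063 - 92828}{3 \left(673 - 10304\right)}} = \sqrt{26149 + \frac{1}{3} \frac{1}{-9631} \left(-86765\right)} = \sqrt{26149 + \frac{1}{3} \left(- \frac{1}{9631}\right) \left(-86765\right)} = \sqrt{26149 + \frac{86765}{28893}} = \sqrt{\frac{755609822}{28893}} = \frac{19 \sqrt{60475996086}}{28893}$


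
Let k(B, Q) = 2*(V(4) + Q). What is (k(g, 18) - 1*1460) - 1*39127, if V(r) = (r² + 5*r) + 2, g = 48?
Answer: -40475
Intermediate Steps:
V(r) = 2 + r² + 5*r
k(B, Q) = 76 + 2*Q (k(B, Q) = 2*((2 + 4² + 5*4) + Q) = 2*((2 + 16 + 20) + Q) = 2*(38 + Q) = 76 + 2*Q)
(k(g, 18) - 1*1460) - 1*39127 = ((76 + 2*18) - 1*1460) - 1*39127 = ((76 + 36) - 1460) - 39127 = (112 - 1460) - 39127 = -1348 - 39127 = -40475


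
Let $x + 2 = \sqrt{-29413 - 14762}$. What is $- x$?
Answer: $2 - 5 i \sqrt{1767} \approx 2.0 - 210.18 i$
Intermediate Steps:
$x = -2 + 5 i \sqrt{1767}$ ($x = -2 + \sqrt{-29413 - 14762} = -2 + \sqrt{-44175} = -2 + 5 i \sqrt{1767} \approx -2.0 + 210.18 i$)
$- x = - (-2 + 5 i \sqrt{1767}) = 2 - 5 i \sqrt{1767}$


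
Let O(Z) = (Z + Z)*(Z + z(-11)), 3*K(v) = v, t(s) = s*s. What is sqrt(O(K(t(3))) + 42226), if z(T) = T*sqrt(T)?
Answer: sqrt(42244 - 66*I*sqrt(11)) ≈ 205.53 - 0.5325*I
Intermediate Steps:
t(s) = s**2
z(T) = T**(3/2)
K(v) = v/3
O(Z) = 2*Z*(Z - 11*I*sqrt(11)) (O(Z) = (Z + Z)*(Z + (-11)**(3/2)) = (2*Z)*(Z - 11*I*sqrt(11)) = 2*Z*(Z - 11*I*sqrt(11)))
sqrt(O(K(t(3))) + 42226) = sqrt(2*((1/3)*3**2)*((1/3)*3**2 - 11*I*sqrt(11)) + 42226) = sqrt(2*((1/3)*9)*((1/3)*9 - 11*I*sqrt(11)) + 42226) = sqrt(2*3*(3 - 11*I*sqrt(11)) + 42226) = sqrt((18 - 66*I*sqrt(11)) + 42226) = sqrt(42244 - 66*I*sqrt(11))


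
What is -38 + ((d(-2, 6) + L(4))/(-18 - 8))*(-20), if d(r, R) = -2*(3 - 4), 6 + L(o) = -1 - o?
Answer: -584/13 ≈ -44.923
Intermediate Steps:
L(o) = -7 - o (L(o) = -6 + (-1 - o) = -7 - o)
d(r, R) = 2 (d(r, R) = -2*(-1) = 2)
-38 + ((d(-2, 6) + L(4))/(-18 - 8))*(-20) = -38 + ((2 + (-7 - 1*4))/(-18 - 8))*(-20) = -38 + ((2 + (-7 - 4))/(-26))*(-20) = -38 + ((2 - 11)*(-1/26))*(-20) = -38 - 9*(-1/26)*(-20) = -38 + (9/26)*(-20) = -38 - 90/13 = -584/13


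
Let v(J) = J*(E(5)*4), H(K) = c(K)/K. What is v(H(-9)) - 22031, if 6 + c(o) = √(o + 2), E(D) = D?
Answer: -66053/3 - 20*I*√7/9 ≈ -22018.0 - 5.8794*I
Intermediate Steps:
c(o) = -6 + √(2 + o) (c(o) = -6 + √(o + 2) = -6 + √(2 + o))
H(K) = (-6 + √(2 + K))/K
v(J) = 20*J (v(J) = J*(5*4) = J*20 = 20*J)
v(H(-9)) - 22031 = 20*((-6 + √(2 - 9))/(-9)) - 22031 = 20*(-(-6 + √(-7))/9) - 22031 = 20*(-(-6 + I*√7)/9) - 22031 = 20*(⅔ - I*√7/9) - 22031 = (40/3 - 20*I*√7/9) - 22031 = -66053/3 - 20*I*√7/9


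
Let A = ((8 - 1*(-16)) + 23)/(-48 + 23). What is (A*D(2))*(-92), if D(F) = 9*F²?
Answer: 155664/25 ≈ 6226.6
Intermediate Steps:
A = -47/25 (A = ((8 + 16) + 23)/(-25) = (24 + 23)*(-1/25) = 47*(-1/25) = -47/25 ≈ -1.8800)
(A*D(2))*(-92) = -423*2²/25*(-92) = -423*4/25*(-92) = -47/25*36*(-92) = -1692/25*(-92) = 155664/25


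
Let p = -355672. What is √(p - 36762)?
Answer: I*√392434 ≈ 626.45*I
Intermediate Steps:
√(p - 36762) = √(-355672 - 36762) = √(-392434) = I*√392434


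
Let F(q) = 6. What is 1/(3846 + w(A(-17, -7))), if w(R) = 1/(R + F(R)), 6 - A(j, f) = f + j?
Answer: 36/138457 ≈ 0.00026001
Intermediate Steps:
A(j, f) = 6 - f - j (A(j, f) = 6 - (f + j) = 6 + (-f - j) = 6 - f - j)
w(R) = 1/(6 + R) (w(R) = 1/(R + 6) = 1/(6 + R))
1/(3846 + w(A(-17, -7))) = 1/(3846 + 1/(6 + (6 - 1*(-7) - 1*(-17)))) = 1/(3846 + 1/(6 + (6 + 7 + 17))) = 1/(3846 + 1/(6 + 30)) = 1/(3846 + 1/36) = 1/(138457/36) = 36/138457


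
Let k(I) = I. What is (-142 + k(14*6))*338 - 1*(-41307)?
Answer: 21703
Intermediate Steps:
(-142 + k(14*6))*338 - 1*(-41307) = (-142 + 14*6)*338 - 1*(-41307) = (-142 + 84)*338 + 41307 = -58*338 + 41307 = -19604 + 41307 = 21703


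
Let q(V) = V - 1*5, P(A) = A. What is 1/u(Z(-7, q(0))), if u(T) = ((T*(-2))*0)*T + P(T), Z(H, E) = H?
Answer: -⅐ ≈ -0.14286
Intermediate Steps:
q(V) = -5 + V (q(V) = V - 5 = -5 + V)
u(T) = T (u(T) = ((T*(-2))*0)*T + T = (-2*T*0)*T + T = 0*T + T = 0 + T = T)
1/u(Z(-7, q(0))) = 1/(-7) = -⅐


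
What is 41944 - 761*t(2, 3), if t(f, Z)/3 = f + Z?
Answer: 30529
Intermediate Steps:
t(f, Z) = 3*Z + 3*f (t(f, Z) = 3*(f + Z) = 3*(Z + f) = 3*Z + 3*f)
41944 - 761*t(2, 3) = 41944 - 761*(3*3 + 3*2) = 41944 - 761*(9 + 6) = 41944 - 761*15 = 41944 - 1*11415 = 41944 - 11415 = 30529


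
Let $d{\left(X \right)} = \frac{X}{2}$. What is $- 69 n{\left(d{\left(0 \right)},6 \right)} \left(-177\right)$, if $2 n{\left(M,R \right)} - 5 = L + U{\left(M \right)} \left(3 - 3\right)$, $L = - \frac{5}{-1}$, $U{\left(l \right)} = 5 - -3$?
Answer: $61065$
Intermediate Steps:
$U{\left(l \right)} = 8$ ($U{\left(l \right)} = 5 + 3 = 8$)
$L = 5$ ($L = \left(-5\right) \left(-1\right) = 5$)
$d{\left(X \right)} = \frac{X}{2}$ ($d{\left(X \right)} = X \frac{1}{2} = \frac{X}{2}$)
$n{\left(M,R \right)} = 5$ ($n{\left(M,R \right)} = \frac{5}{2} + \frac{5 + 8 \left(3 - 3\right)}{2} = \frac{5}{2} + \frac{5 + 8 \cdot 0}{2} = \frac{5}{2} + \frac{5 + 0}{2} = \frac{5}{2} + \frac{1}{2} \cdot 5 = \frac{5}{2} + \frac{5}{2} = 5$)
$- 69 n{\left(d{\left(0 \right)},6 \right)} \left(-177\right) = \left(-69\right) 5 \left(-177\right) = \left(-345\right) \left(-177\right) = 61065$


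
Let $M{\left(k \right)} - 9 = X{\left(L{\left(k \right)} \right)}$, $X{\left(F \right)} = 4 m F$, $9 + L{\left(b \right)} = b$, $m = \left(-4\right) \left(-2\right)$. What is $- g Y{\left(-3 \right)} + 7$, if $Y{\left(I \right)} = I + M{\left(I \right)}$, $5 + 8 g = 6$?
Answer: $\frac{217}{4} \approx 54.25$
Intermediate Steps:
$g = \frac{1}{8}$ ($g = - \frac{5}{8} + \frac{1}{8} \cdot 6 = - \frac{5}{8} + \frac{3}{4} = \frac{1}{8} \approx 0.125$)
$m = 8$
$L{\left(b \right)} = -9 + b$
$X{\left(F \right)} = 32 F$ ($X{\left(F \right)} = 4 \cdot 8 F = 32 F$)
$M{\left(k \right)} = -279 + 32 k$ ($M{\left(k \right)} = 9 + 32 \left(-9 + k\right) = 9 + \left(-288 + 32 k\right) = -279 + 32 k$)
$Y{\left(I \right)} = -279 + 33 I$ ($Y{\left(I \right)} = I + \left(-279 + 32 I\right) = -279 + 33 I$)
$- g Y{\left(-3 \right)} + 7 = \left(-1\right) \frac{1}{8} \left(-279 + 33 \left(-3\right)\right) + 7 = - \frac{-279 - 99}{8} + 7 = \left(- \frac{1}{8}\right) \left(-378\right) + 7 = \frac{189}{4} + 7 = \frac{217}{4}$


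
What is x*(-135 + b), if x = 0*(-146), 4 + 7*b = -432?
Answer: 0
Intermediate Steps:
b = -436/7 (b = -4/7 + (⅐)*(-432) = -4/7 - 432/7 = -436/7 ≈ -62.286)
x = 0
x*(-135 + b) = 0*(-135 - 436/7) = 0*(-1381/7) = 0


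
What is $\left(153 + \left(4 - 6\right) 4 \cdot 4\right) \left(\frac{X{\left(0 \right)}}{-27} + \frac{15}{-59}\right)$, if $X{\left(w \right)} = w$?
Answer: $- \frac{1815}{59} \approx -30.763$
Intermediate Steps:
$\left(153 + \left(4 - 6\right) 4 \cdot 4\right) \left(\frac{X{\left(0 \right)}}{-27} + \frac{15}{-59}\right) = \left(153 + \left(4 - 6\right) 4 \cdot 4\right) \left(\frac{0}{-27} + \frac{15}{-59}\right) = \left(153 - 32\right) \left(0 \left(- \frac{1}{27}\right) + 15 \left(- \frac{1}{59}\right)\right) = \left(153 - 32\right) \left(0 - \frac{15}{59}\right) = 121 \left(- \frac{15}{59}\right) = - \frac{1815}{59}$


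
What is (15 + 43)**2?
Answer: 3364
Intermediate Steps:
(15 + 43)**2 = 58**2 = 3364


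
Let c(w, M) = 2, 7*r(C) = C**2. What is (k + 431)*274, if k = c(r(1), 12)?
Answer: 118642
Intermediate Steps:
r(C) = C**2/7
k = 2
(k + 431)*274 = (2 + 431)*274 = 433*274 = 118642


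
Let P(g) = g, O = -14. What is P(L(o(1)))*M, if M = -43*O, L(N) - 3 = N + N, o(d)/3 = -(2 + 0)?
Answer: -5418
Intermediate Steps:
o(d) = -6 (o(d) = 3*(-(2 + 0)) = 3*(-1*2) = 3*(-2) = -6)
L(N) = 3 + 2*N (L(N) = 3 + (N + N) = 3 + 2*N)
M = 602 (M = -43*(-14) = 602)
P(L(o(1)))*M = (3 + 2*(-6))*602 = (3 - 12)*602 = -9*602 = -5418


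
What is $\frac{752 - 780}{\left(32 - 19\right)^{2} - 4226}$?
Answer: $\frac{28}{4057} \approx 0.0069017$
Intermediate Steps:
$\frac{752 - 780}{\left(32 - 19\right)^{2} - 4226} = - \frac{28}{13^{2} - 4226} = - \frac{28}{169 - 4226} = - \frac{28}{-4057} = \left(-28\right) \left(- \frac{1}{4057}\right) = \frac{28}{4057}$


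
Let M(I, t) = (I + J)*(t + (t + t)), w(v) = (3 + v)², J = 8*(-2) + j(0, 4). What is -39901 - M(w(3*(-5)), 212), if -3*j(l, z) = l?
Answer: -121309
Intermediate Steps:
j(l, z) = -l/3
J = -16 (J = 8*(-2) - ⅓*0 = -16 + 0 = -16)
M(I, t) = 3*t*(-16 + I) (M(I, t) = (I - 16)*(t + (t + t)) = (-16 + I)*(t + 2*t) = (-16 + I)*(3*t) = 3*t*(-16 + I))
-39901 - M(w(3*(-5)), 212) = -39901 - 3*212*(-16 + (3 + 3*(-5))²) = -39901 - 3*212*(-16 + (3 - 15)²) = -39901 - 3*212*(-16 + (-12)²) = -39901 - 3*212*(-16 + 144) = -39901 - 3*212*128 = -39901 - 1*81408 = -39901 - 81408 = -121309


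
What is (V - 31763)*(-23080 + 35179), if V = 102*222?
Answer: -110330781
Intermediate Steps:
V = 22644
(V - 31763)*(-23080 + 35179) = (22644 - 31763)*(-23080 + 35179) = -9119*12099 = -110330781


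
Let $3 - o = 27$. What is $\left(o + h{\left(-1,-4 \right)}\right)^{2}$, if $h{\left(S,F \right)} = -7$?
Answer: $961$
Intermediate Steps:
$o = -24$ ($o = 3 - 27 = -24$)
$\left(o + h{\left(-1,-4 \right)}\right)^{2} = \left(-24 - 7\right)^{2} = \left(-31\right)^{2} = 961$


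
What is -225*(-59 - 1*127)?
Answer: 41850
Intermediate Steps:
-225*(-59 - 1*127) = -225*(-59 - 127) = -225*(-186) = 41850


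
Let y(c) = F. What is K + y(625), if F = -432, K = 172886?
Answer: 172454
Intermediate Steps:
y(c) = -432
K + y(625) = 172886 - 432 = 172454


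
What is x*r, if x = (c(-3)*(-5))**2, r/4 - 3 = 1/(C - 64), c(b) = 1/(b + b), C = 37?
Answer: 2000/243 ≈ 8.2305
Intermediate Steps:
c(b) = 1/(2*b)
r = 320/27 (r = 12 + 4/(37 - 64) = 12 + 4/(-27) = 12 + 4*(-1/27) = 12 - 4/27 = 320/27 ≈ 11.852)
x = 25/36 (x = (((1/2)/(-3))*(-5))**2 = (((1/2)*(-1/3))*(-5))**2 = (-1/6*(-5))**2 = (5/6)**2 = 25/36 ≈ 0.69444)
x*r = (25/36)*(320/27) = 2000/243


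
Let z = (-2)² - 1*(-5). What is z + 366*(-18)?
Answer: -6579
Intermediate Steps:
z = 9 (z = 4 + 5 = 9)
z + 366*(-18) = 9 + 366*(-18) = 9 - 6588 = -6579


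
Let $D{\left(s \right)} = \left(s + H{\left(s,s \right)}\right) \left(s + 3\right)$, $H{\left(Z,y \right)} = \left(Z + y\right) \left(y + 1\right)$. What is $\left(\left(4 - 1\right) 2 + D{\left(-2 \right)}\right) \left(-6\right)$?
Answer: $-48$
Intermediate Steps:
$H{\left(Z,y \right)} = \left(1 + y\right) \left(Z + y\right)$ ($H{\left(Z,y \right)} = \left(Z + y\right) \left(1 + y\right) = \left(1 + y\right) \left(Z + y\right)$)
$D{\left(s \right)} = \left(3 + s\right) \left(2 s^{2} + 3 s\right)$ ($D{\left(s \right)} = \left(s + \left(s + s + s^{2} + s s\right)\right) \left(s + 3\right) = \left(s + \left(s + s + s^{2} + s^{2}\right)\right) \left(3 + s\right) = \left(s + \left(2 s + 2 s^{2}\right)\right) \left(3 + s\right) = \left(2 s^{2} + 3 s\right) \left(3 + s\right) = \left(3 + s\right) \left(2 s^{2} + 3 s\right)$)
$\left(\left(4 - 1\right) 2 + D{\left(-2 \right)}\right) \left(-6\right) = \left(\left(4 - 1\right) 2 - 2 \left(9 + 2 \left(-2\right)^{2} + 9 \left(-2\right)\right)\right) \left(-6\right) = \left(3 \cdot 2 - 2 \left(9 + 2 \cdot 4 - 18\right)\right) \left(-6\right) = \left(6 - 2 \left(9 + 8 - 18\right)\right) \left(-6\right) = \left(6 - -2\right) \left(-6\right) = \left(6 + 2\right) \left(-6\right) = 8 \left(-6\right) = -48$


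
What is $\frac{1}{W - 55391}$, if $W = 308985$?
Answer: $\frac{1}{253594} \approx 3.9433 \cdot 10^{-6}$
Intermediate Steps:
$\frac{1}{W - 55391} = \frac{1}{308985 - 55391} = \frac{1}{253594}$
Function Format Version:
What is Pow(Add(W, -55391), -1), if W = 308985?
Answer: Rational(1, 253594) ≈ 3.9433e-6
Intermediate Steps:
Pow(Add(W, -55391), -1) = Pow(Add(308985, -55391), -1) = Pow(253594, -1) = Rational(1, 253594)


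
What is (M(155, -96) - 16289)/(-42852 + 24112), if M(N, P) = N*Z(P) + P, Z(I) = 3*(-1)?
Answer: 1685/1874 ≈ 0.89915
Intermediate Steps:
Z(I) = -3
M(N, P) = P - 3*N (M(N, P) = N*(-3) + P = -3*N + P = P - 3*N)
(M(155, -96) - 16289)/(-42852 + 24112) = ((-96 - 3*155) - 16289)/(-42852 + 24112) = ((-96 - 465) - 16289)/(-18740) = (-561 - 16289)*(-1/18740) = -16850*(-1/18740) = 1685/1874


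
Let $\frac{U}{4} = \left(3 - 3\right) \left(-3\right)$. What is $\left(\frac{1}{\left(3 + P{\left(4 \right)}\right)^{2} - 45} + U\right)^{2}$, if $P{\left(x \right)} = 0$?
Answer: $\frac{1}{1296} \approx 0.0007716$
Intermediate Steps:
$U = 0$ ($U = 4 \left(3 - 3\right) \left(-3\right) = 4 \cdot 0 \left(-3\right) = 4 \cdot 0 = 0$)
$\left(\frac{1}{\left(3 + P{\left(4 \right)}\right)^{2} - 45} + U\right)^{2} = \left(\frac{1}{\left(3 + 0\right)^{2} - 45} + 0\right)^{2} = \left(\frac{1}{3^{2} - 45} + 0\right)^{2} = \left(\frac{1}{9 - 45} + 0\right)^{2} = \left(\frac{1}{-36} + 0\right)^{2} = \left(- \frac{1}{36} + 0\right)^{2} = \left(- \frac{1}{36}\right)^{2} = \frac{1}{1296}$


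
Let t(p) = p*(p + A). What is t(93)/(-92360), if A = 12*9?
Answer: -18693/92360 ≈ -0.20239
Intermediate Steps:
A = 108
t(p) = p*(108 + p) (t(p) = p*(p + 108) = p*(108 + p))
t(93)/(-92360) = (93*(108 + 93))/(-92360) = (93*201)*(-1/92360) = 18693*(-1/92360) = -18693/92360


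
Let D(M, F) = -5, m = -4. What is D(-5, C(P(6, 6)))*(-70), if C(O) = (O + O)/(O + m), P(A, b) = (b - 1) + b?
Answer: 350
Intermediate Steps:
P(A, b) = -1 + 2*b (P(A, b) = (-1 + b) + b = -1 + 2*b)
C(O) = 2*O/(-4 + O) (C(O) = (O + O)/(O - 4) = (2*O)/(-4 + O) = 2*O/(-4 + O))
D(-5, C(P(6, 6)))*(-70) = -5*(-70) = 350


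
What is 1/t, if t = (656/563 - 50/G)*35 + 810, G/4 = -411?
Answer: 462786/394222405 ≈ 0.0011739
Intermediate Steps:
G = -1644 (G = 4*(-411) = -1644)
t = 394222405/462786 (t = (656/563 - 50/(-1644))*35 + 810 = (656*(1/563) - 50*(-1/1644))*35 + 810 = (656/563 + 25/822)*35 + 810 = (553307/462786)*35 + 810 = 19365745/462786 + 810 = 394222405/462786 ≈ 851.85)
1/t = 1/(394222405/462786) = 462786/394222405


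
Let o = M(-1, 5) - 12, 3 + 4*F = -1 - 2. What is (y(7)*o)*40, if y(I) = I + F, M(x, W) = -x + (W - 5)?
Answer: -2420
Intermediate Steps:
F = -3/2 (F = -¾ + (-1 - 2)/4 = -¾ + (¼)*(-3) = -¾ - ¾ = -3/2 ≈ -1.5000)
M(x, W) = -5 + W - x (M(x, W) = -x + (-5 + W) = -5 + W - x)
y(I) = -3/2 + I (y(I) = I - 3/2 = -3/2 + I)
o = -11 (o = (-5 + 5 - 1*(-1)) - 12 = (-5 + 5 + 1) - 12 = 1 - 12 = -11)
(y(7)*o)*40 = ((-3/2 + 7)*(-11))*40 = ((11/2)*(-11))*40 = -121/2*40 = -2420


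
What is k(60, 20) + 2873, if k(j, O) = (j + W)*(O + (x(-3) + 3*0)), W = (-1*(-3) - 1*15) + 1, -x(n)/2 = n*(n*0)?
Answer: 3853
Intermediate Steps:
x(n) = 0 (x(n) = -2*n*n*0 = -2*n*0 = -2*0 = 0)
W = -11 (W = (3 - 15) + 1 = -12 + 1 = -11)
k(j, O) = O*(-11 + j) (k(j, O) = (j - 11)*(O + (0 + 3*0)) = (-11 + j)*(O + (0 + 0)) = (-11 + j)*(O + 0) = (-11 + j)*O = O*(-11 + j))
k(60, 20) + 2873 = 20*(-11 + 60) + 2873 = 20*49 + 2873 = 980 + 2873 = 3853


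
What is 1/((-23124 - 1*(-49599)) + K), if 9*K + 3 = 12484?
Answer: 9/250756 ≈ 3.5891e-5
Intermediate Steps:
K = 12481/9 (K = -⅓ + (⅑)*12484 = -⅓ + 12484/9 = 12481/9 ≈ 1386.8)
1/((-23124 - 1*(-49599)) + K) = 1/((-23124 - 1*(-49599)) + 12481/9) = 1/((-23124 + 49599) + 12481/9) = 1/(26475 + 12481/9) = 1/(250756/9) = 9/250756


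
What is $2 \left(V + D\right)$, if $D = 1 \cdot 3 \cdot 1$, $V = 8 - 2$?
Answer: $18$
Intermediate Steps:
$V = 6$ ($V = 8 - 2 = 6$)
$D = 3$ ($D = 3 \cdot 1 = 3$)
$2 \left(V + D\right) = 2 \left(6 + 3\right) = 2 \cdot 9 = 18$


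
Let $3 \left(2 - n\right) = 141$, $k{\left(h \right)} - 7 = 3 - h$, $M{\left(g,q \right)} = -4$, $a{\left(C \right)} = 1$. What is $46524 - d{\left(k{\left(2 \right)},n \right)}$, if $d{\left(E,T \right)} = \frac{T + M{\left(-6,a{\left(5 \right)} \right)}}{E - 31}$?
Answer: $\frac{1070003}{23} \approx 46522.0$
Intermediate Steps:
$k{\left(h \right)} = 10 - h$ ($k{\left(h \right)} = 7 - \left(-3 + h\right) = 10 - h$)
$n = -45$ ($n = 2 - 47 = -45$)
$d{\left(E,T \right)} = \frac{-4 + T}{-31 + E}$ ($d{\left(E,T \right)} = \frac{T - 4}{E - 31} = \frac{-4 + T}{-31 + E}$)
$46524 - d{\left(k{\left(2 \right)},n \right)} = 46524 - \frac{-4 - 45}{-31 + \left(10 - 2\right)} = 46524 - \frac{1}{-31 + \left(10 - 2\right)} \left(-49\right) = 46524 - \frac{1}{-31 + 8} \left(-49\right) = 46524 - \frac{1}{-23} \left(-49\right) = 46524 - \left(- \frac{1}{23}\right) \left(-49\right) = 46524 - \frac{49}{23} = \frac{1070003}{23}$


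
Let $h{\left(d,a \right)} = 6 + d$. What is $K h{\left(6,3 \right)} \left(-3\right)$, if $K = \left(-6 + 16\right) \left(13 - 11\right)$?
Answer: $-720$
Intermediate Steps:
$K = 20$ ($K = 10 \cdot 2 = 20$)
$K h{\left(6,3 \right)} \left(-3\right) = 20 \left(6 + 6\right) \left(-3\right) = 20 \cdot 12 \left(-3\right) = 240 \left(-3\right) = -720$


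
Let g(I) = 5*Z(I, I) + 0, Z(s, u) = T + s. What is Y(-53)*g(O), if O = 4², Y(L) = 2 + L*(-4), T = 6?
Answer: 23540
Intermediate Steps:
Y(L) = 2 - 4*L
Z(s, u) = 6 + s
O = 16
g(I) = 30 + 5*I (g(I) = 5*(6 + I) + 0 = (30 + 5*I) + 0 = 30 + 5*I)
Y(-53)*g(O) = (2 - 4*(-53))*(30 + 5*16) = (2 + 212)*(30 + 80) = 214*110 = 23540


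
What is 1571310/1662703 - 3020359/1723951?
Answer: -2313098524567/2866418499553 ≈ -0.80696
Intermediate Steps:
1571310/1662703 - 3020359/1723951 = -2313098524567/2866418499553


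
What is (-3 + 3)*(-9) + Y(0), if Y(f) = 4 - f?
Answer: 4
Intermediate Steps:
(-3 + 3)*(-9) + Y(0) = (-3 + 3)*(-9) + (4 - 1*0) = 0*(-9) + (4 + 0) = 0 + 4 = 4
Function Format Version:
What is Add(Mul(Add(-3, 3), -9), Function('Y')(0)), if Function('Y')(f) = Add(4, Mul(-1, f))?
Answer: 4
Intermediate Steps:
Add(Mul(Add(-3, 3), -9), Function('Y')(0)) = Add(Mul(Add(-3, 3), -9), Add(4, Mul(-1, 0))) = Add(Mul(0, -9), Add(4, 0)) = Add(0, 4) = 4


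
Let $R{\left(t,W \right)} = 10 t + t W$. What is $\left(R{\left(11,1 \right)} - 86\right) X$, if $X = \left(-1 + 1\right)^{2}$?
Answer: $0$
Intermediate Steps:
$R{\left(t,W \right)} = 10 t + W t$
$X = 0$ ($X = 0^{2} = 0$)
$\left(R{\left(11,1 \right)} - 86\right) X = \left(11 \left(10 + 1\right) - 86\right) 0 = \left(11 \cdot 11 - 86\right) 0 = \left(121 - 86\right) 0 = 35 \cdot 0 = 0$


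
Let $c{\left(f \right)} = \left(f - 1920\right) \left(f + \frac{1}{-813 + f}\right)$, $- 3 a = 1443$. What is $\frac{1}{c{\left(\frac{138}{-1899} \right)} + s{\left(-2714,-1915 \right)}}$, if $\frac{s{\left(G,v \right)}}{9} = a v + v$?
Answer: $\frac{206224611075}{1706084224298895034} \approx 1.2088 \cdot 10^{-7}$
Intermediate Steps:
$a = -481$ ($a = \left(- \frac{1}{3}\right) 1443 = -481$)
$s{\left(G,v \right)} = - 4320 v$ ($s{\left(G,v \right)} = 9 \left(- 481 v + v\right) = 9 \left(- 480 v\right) = - 4320 v$)
$c{\left(f \right)} = \left(-1920 + f\right) \left(f + \frac{1}{-813 + f}\right)$
$\frac{1}{c{\left(\frac{138}{-1899} \right)} + s{\left(-2714,-1915 \right)}} = \frac{1}{\frac{-1920 + \left(\frac{138}{-1899}\right)^{3} - 2733 \left(\frac{138}{-1899}\right)^{2} + 1560961 \frac{138}{-1899}}{-813 + \frac{138}{-1899}} - -8272800} = \frac{1}{\frac{-1920 + \left(138 \left(- \frac{1}{1899}\right)\right)^{3} - 2733 \left(138 \left(- \frac{1}{1899}\right)\right)^{2} + 1560961 \cdot 138 \left(- \frac{1}{1899}\right)}{-813 + 138 \left(- \frac{1}{1899}\right)} + 8272800} = \frac{1}{\frac{-1920 + \left(- \frac{46}{633}\right)^{3} - 2733 \left(- \frac{46}{633}\right)^{2} + 1560961 \left(- \frac{46}{633}\right)}{-813 - \frac{46}{633}} + 8272800} = \frac{1}{\frac{-1920 - \frac{97336}{253636137} - \frac{1927676}{133563} - \frac{71804206}{633}}{- \frac{514675}{633}} + 8272800} = \frac{1}{- \frac{633 \left(-1920 - \frac{97336}{253636137} - \frac{1927676}{133563} - \frac{71804206}{633}\right)}{514675} + 8272800} = \frac{1}{\left(- \frac{633}{514675}\right) \left(- \frac{29261797635034}{253636137}\right) + 8272800} = \frac{1}{\frac{29261797635034}{206224611075} + 8272800} = \frac{1}{\frac{1706084224298895034}{206224611075}} = \frac{206224611075}{1706084224298895034}$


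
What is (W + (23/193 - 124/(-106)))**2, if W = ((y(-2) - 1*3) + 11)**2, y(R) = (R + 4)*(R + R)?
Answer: 173844225/104632441 ≈ 1.6615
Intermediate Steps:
y(R) = 2*R*(4 + R) (y(R) = (4 + R)*(2*R) = 2*R*(4 + R))
W = 0 (W = ((2*(-2)*(4 - 2) - 1*3) + 11)**2 = ((2*(-2)*2 - 3) + 11)**2 = ((-8 - 3) + 11)**2 = (-11 + 11)**2 = 0**2 = 0)
(W + (23/193 - 124/(-106)))**2 = (0 + (23/193 - 124/(-106)))**2 = (0 + (23*(1/193) - 124*(-1/106)))**2 = (0 + (23/193 + 62/53))**2 = (0 + 13185/10229)**2 = (13185/10229)**2 = 173844225/104632441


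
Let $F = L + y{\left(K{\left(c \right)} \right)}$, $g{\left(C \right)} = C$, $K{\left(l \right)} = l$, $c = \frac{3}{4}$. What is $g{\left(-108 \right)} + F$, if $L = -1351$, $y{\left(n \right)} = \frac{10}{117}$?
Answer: $- \frac{170693}{117} \approx -1458.9$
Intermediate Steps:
$c = \frac{3}{4}$ ($c = 3 \cdot \frac{1}{4} = \frac{3}{4} \approx 0.75$)
$y{\left(n \right)} = \frac{10}{117}$ ($y{\left(n \right)} = 10 \cdot \frac{1}{117} = \frac{10}{117}$)
$F = - \frac{158057}{117}$ ($F = -1351 + \frac{10}{117} = - \frac{158057}{117} \approx -1350.9$)
$g{\left(-108 \right)} + F = -108 - \frac{158057}{117} = - \frac{170693}{117}$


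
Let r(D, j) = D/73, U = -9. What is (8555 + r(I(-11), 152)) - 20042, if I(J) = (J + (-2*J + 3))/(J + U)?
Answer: -8385517/730 ≈ -11487.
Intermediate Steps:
I(J) = (3 - J)/(-9 + J) (I(J) = (J + (-2*J + 3))/(J - 9) = (J + (3 - 2*J))/(-9 + J) = (3 - J)/(-9 + J))
r(D, j) = D/73 (r(D, j) = D*(1/73) = D/73)
(8555 + r(I(-11), 152)) - 20042 = (8555 + ((3 - 1*(-11))/(-9 - 11))/73) - 20042 = (8555 + ((3 + 11)/(-20))/73) - 20042 = (8555 + (-1/20*14)/73) - 20042 = (8555 + (1/73)*(-7/10)) - 20042 = (8555 - 7/730) - 20042 = 6245143/730 - 20042 = -8385517/730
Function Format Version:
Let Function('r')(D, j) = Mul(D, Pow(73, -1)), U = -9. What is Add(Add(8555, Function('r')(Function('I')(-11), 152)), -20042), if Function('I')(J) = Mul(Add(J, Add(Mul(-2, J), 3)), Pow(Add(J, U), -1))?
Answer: Rational(-8385517, 730) ≈ -11487.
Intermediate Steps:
Function('I')(J) = Mul(Pow(Add(-9, J), -1), Add(3, Mul(-1, J))) (Function('I')(J) = Mul(Add(J, Add(Mul(-2, J), 3)), Pow(Add(J, -9), -1)) = Mul(Add(J, Add(3, Mul(-2, J))), Pow(Add(-9, J), -1)) = Mul(Add(3, Mul(-1, J)), Pow(Add(-9, J), -1)) = Mul(Pow(Add(-9, J), -1), Add(3, Mul(-1, J))))
Function('r')(D, j) = Mul(Rational(1, 73), D) (Function('r')(D, j) = Mul(D, Rational(1, 73)) = Mul(Rational(1, 73), D))
Add(Add(8555, Function('r')(Function('I')(-11), 152)), -20042) = Add(Add(8555, Mul(Rational(1, 73), Mul(Pow(Add(-9, -11), -1), Add(3, Mul(-1, -11))))), -20042) = Add(Add(8555, Mul(Rational(1, 73), Mul(Pow(-20, -1), Add(3, 11)))), -20042) = Add(Add(8555, Mul(Rational(1, 73), Mul(Rational(-1, 20), 14))), -20042) = Add(Add(8555, Mul(Rational(1, 73), Rational(-7, 10))), -20042) = Add(Add(8555, Rational(-7, 730)), -20042) = Add(Rational(6245143, 730), -20042) = Rational(-8385517, 730)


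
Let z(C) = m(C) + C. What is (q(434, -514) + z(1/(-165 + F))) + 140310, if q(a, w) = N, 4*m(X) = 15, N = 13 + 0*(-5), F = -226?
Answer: 219471033/1564 ≈ 1.4033e+5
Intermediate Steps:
N = 13 (N = 13 + 0 = 13)
m(X) = 15/4 (m(X) = (¼)*15 = 15/4)
q(a, w) = 13
z(C) = 15/4 + C
(q(434, -514) + z(1/(-165 + F))) + 140310 = (13 + (15/4 + 1/(-165 - 226))) + 140310 = (13 + (15/4 + 1/(-391))) + 140310 = (13 + (15/4 - 1/391)) + 140310 = (13 + 5861/1564) + 140310 = 26193/1564 + 140310 = 219471033/1564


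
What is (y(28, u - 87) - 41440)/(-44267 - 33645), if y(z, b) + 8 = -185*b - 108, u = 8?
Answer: 26941/77912 ≈ 0.34579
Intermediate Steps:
y(z, b) = -116 - 185*b (y(z, b) = -8 + (-185*b - 108) = -8 + (-108 - 185*b) = -116 - 185*b)
(y(28, u - 87) - 41440)/(-44267 - 33645) = ((-116 - 185*(8 - 87)) - 41440)/(-44267 - 33645) = ((-116 - 185*(-79)) - 41440)/(-77912) = ((-116 + 14615) - 41440)*(-1/77912) = (14499 - 41440)*(-1/77912) = -26941*(-1/77912) = 26941/77912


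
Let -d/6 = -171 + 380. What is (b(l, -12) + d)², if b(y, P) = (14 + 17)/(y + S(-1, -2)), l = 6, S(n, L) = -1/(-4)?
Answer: 975063076/625 ≈ 1.5601e+6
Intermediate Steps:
S(n, L) = ¼ (S(n, L) = -1*(-¼) = ¼)
d = -1254 (d = -6*(-171 + 380) = -6*209 = -1254)
b(y, P) = 31/(¼ + y) (b(y, P) = (14 + 17)/(y + ¼) = 31/(¼ + y))
(b(l, -12) + d)² = (124/(1 + 4*6) - 1254)² = (124/(1 + 24) - 1254)² = (124/25 - 1254)² = (-31226/25)² = 975063076/625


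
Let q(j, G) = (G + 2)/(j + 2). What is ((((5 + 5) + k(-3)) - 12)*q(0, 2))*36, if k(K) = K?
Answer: -360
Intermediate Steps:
q(j, G) = (2 + G)/(2 + j)
((((5 + 5) + k(-3)) - 12)*q(0, 2))*36 = ((((5 + 5) - 3) - 12)*((2 + 2)/(2 + 0)))*36 = (((10 - 3) - 12)*(4/2))*36 = ((7 - 12)*((1/2)*4))*36 = -5*2*36 = -10*36 = -360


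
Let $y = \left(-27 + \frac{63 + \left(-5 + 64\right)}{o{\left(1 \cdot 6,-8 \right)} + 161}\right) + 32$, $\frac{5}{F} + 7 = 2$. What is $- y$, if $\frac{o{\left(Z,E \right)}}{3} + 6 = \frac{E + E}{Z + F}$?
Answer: $- \frac{3945}{667} \approx -5.9145$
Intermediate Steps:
$F = -1$ ($F = \frac{5}{-7 + 2} = \frac{5}{-5} = 5 \left(- \frac{1}{5}\right) = -1$)
$o{\left(Z,E \right)} = -18 + \frac{6 E}{-1 + Z}$ ($o{\left(Z,E \right)} = -18 + 3 \frac{E + E}{Z - 1} = -18 + 3 \frac{2 E}{-1 + Z} = -18 + \frac{6 E}{-1 + Z}$)
$y = \frac{3945}{667}$ ($y = \left(-27 + \frac{63 + \left(-5 + 64\right)}{\frac{6 \left(3 - 8 - 3 \cdot 1 \cdot 6\right)}{-1 + 1 \cdot 6} + 161}\right) + 32 = \left(-27 + \frac{63 + 59}{\frac{6 \left(3 - 8 - 18\right)}{-1 + 6} + 161}\right) + 32 = \left(-27 + \frac{122}{\frac{6 \left(3 - 8 - 18\right)}{5} + 161}\right) + 32 = \left(-27 + \frac{122}{6 \cdot \frac{1}{5} \left(-23\right) + 161}\right) + 32 = \left(-27 + \frac{122}{- \frac{138}{5} + 161}\right) + 32 = \left(-27 + \frac{122}{\frac{667}{5}}\right) + 32 = \left(-27 + 122 \cdot \frac{5}{667}\right) + 32 = \left(-27 + \frac{610}{667}\right) + 32 = - \frac{17399}{667} + 32 = \frac{3945}{667} \approx 5.9145$)
$- y = \left(-1\right) \frac{3945}{667} = - \frac{3945}{667}$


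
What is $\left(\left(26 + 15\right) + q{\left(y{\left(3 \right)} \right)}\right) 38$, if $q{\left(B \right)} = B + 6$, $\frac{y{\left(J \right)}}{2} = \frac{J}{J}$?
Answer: $1862$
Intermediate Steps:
$y{\left(J \right)} = 2$ ($y{\left(J \right)} = 2 \frac{J}{J} = 2 \cdot 1 = 2$)
$q{\left(B \right)} = 6 + B$
$\left(\left(26 + 15\right) + q{\left(y{\left(3 \right)} \right)}\right) 38 = \left(\left(26 + 15\right) + \left(6 + 2\right)\right) 38 = \left(41 + 8\right) 38 = 49 \cdot 38 = 1862$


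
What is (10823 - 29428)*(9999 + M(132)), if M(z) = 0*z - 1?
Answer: -186012790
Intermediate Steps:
M(z) = -1 (M(z) = 0 - 1 = -1)
(10823 - 29428)*(9999 + M(132)) = (10823 - 29428)*(9999 - 1) = -18605*9998 = -186012790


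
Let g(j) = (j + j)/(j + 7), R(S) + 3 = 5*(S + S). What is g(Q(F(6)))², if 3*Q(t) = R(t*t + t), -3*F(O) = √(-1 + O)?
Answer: 40221469/102232321 - 1065960*√5/102232321 ≈ 0.37012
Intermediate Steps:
F(O) = -√(-1 + O)/3
R(S) = -3 + 10*S (R(S) = -3 + 5*(S + S) = -3 + 5*(2*S) = -3 + 10*S)
Q(t) = -1 + 10*t/3 + 10*t²/3 (Q(t) = (-3 + 10*(t*t + t))/3 = (-3 + 10*(t² + t))/3 = (-3 + 10*(t + t²))/3 = (-3 + (10*t + 10*t²))/3 = (-3 + 10*t + 10*t²)/3 = -1 + 10*t/3 + 10*t²/3)
g(j) = 2*j/(7 + j) (g(j) = (2*j)/(7 + j) = 2*j/(7 + j))
g(Q(F(6)))² = (2*(-1 + 10*(-√(-1 + 6)/3)*(1 - √(-1 + 6)/3)/3)/(7 + (-1 + 10*(-√(-1 + 6)/3)*(1 - √(-1 + 6)/3)/3)))² = (2*(-1 + 10*(-√5/3)*(1 - √5/3)/3)/(7 + (-1 + 10*(-√5/3)*(1 - √5/3)/3)))² = (2*(-1 - 10*√5*(1 - √5/3)/9)/(7 + (-1 - 10*√5*(1 - √5/3)/9)))² = (2*(-1 - 10*√5*(1 - √5/3)/9)/(6 - 10*√5*(1 - √5/3)/9))² = 4*(-1 - 10*√5*(1 - √5/3)/9)²/(6 - 10*√5*(1 - √5/3)/9)²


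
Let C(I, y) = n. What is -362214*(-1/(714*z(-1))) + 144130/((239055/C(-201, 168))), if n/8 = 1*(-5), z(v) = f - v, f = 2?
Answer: 824888993/5689509 ≈ 144.98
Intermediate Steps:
z(v) = 2 - v
n = -40 (n = 8*(1*(-5)) = 8*(-5) = -40)
C(I, y) = -40
-362214*(-1/(714*z(-1))) + 144130/((239055/C(-201, 168))) = -362214*(-1/(714*(2 - 1*(-1)))) + 144130/((239055/(-40))) = -362214*(-1/(714*(2 + 1))) + 144130/((239055*(-1/40))) = -362214/((-714*3)) + 144130/(-47811/8) = -362214/((-1*2142)) + 144130*(-8/47811) = -362214/(-2142) - 1153040/47811 = -362214*(-1/2142) - 1153040/47811 = 20123/119 - 1153040/47811 = 824888993/5689509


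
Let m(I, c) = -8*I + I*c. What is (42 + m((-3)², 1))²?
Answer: 441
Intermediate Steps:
(42 + m((-3)², 1))² = (42 + (-3)²*(-8 + 1))² = (42 + 9*(-7))² = (42 - 63)² = (-21)² = 441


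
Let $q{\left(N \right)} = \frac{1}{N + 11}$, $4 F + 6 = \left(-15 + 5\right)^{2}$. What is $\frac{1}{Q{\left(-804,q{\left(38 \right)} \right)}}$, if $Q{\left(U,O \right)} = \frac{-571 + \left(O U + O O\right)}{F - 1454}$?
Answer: $\frac{6869261}{2820732} \approx 2.4353$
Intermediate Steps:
$F = \frac{47}{2}$ ($F = - \frac{3}{2} + \frac{\left(-15 + 5\right)^{2}}{4} = - \frac{3}{2} + \frac{\left(-10\right)^{2}}{4} = - \frac{3}{2} + \frac{1}{4} \cdot 100 = - \frac{3}{2} + 25 = \frac{47}{2} \approx 23.5$)
$q{\left(N \right)} = \frac{1}{11 + N}$
$Q{\left(U,O \right)} = \frac{1142}{2861} - \frac{2 O^{2}}{2861} - \frac{2 O U}{2861}$ ($Q{\left(U,O \right)} = \frac{-571 + \left(O U + O O\right)}{\frac{47}{2} - 1454} = \frac{-571 + \left(O U + O^{2}\right)}{- \frac{2861}{2}} = \left(-571 + \left(O^{2} + O U\right)\right) \left(- \frac{2}{2861}\right) = \left(-571 + O^{2} + O U\right) \left(- \frac{2}{2861}\right) = \frac{1142}{2861} - \frac{2 O^{2}}{2861} - \frac{2 O U}{2861}$)
$\frac{1}{Q{\left(-804,q{\left(38 \right)} \right)}} = \frac{1}{\frac{1142}{2861} - \frac{2 \left(\frac{1}{11 + 38}\right)^{2}}{2861} - \frac{2}{2861} \frac{1}{11 + 38} \left(-804\right)} = \frac{1}{\frac{1142}{2861} - \frac{2 \left(\frac{1}{49}\right)^{2}}{2861} - \frac{2}{2861} \cdot \frac{1}{49} \left(-804\right)} = \frac{1}{\frac{1142}{2861} - \frac{2}{2861 \cdot 2401} - \frac{2}{140189} \left(-804\right)} = \frac{1}{\frac{1142}{2861} - \frac{2}{6869261} + \frac{1608}{140189}} = \frac{1}{\frac{2820732}{6869261}} = \frac{6869261}{2820732}$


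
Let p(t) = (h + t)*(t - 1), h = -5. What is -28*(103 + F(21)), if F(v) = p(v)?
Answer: -11844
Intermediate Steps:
p(t) = (-1 + t)*(-5 + t) (p(t) = (-5 + t)*(t - 1) = (-5 + t)*(-1 + t) = (-1 + t)*(-5 + t))
F(v) = 5 + v**2 - 6*v
-28*(103 + F(21)) = -28*(103 + (5 + 21**2 - 6*21)) = -28*(103 + (5 + 441 - 126)) = -28*(103 + 320) = -28*423 = -11844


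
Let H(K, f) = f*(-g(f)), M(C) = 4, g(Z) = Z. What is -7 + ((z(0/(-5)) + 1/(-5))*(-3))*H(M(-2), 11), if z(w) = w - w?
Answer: -398/5 ≈ -79.600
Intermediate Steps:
z(w) = 0
H(K, f) = -f² (H(K, f) = f*(-f) = -f²)
-7 + ((z(0/(-5)) + 1/(-5))*(-3))*H(M(-2), 11) = -7 + ((0 + 1/(-5))*(-3))*(-1*11²) = -7 + ((0 - ⅕)*(-3))*(-1*121) = -7 - ⅕*(-3)*(-121) = -7 + (⅗)*(-121) = -7 - 363/5 = -398/5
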